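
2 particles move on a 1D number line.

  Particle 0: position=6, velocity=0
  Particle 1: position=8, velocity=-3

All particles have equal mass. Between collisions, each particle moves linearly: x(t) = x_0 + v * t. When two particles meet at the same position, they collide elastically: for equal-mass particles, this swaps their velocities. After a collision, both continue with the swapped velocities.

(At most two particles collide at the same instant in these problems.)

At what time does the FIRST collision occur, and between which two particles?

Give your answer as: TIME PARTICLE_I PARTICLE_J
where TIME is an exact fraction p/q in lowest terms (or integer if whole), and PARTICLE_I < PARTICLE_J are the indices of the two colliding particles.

Pair (0,1): pos 6,8 vel 0,-3 -> gap=2, closing at 3/unit, collide at t=2/3
Earliest collision: t=2/3 between 0 and 1

Answer: 2/3 0 1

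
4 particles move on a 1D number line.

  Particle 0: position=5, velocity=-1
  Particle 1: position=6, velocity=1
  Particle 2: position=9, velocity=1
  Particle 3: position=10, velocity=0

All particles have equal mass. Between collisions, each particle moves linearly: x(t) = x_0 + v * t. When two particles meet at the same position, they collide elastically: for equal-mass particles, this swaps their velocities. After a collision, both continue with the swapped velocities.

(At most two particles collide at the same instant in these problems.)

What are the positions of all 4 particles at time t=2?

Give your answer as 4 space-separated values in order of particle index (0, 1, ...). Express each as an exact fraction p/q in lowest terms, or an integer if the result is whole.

Collision at t=1: particles 2 and 3 swap velocities; positions: p0=4 p1=7 p2=10 p3=10; velocities now: v0=-1 v1=1 v2=0 v3=1
Advance to t=2 (no further collisions before then); velocities: v0=-1 v1=1 v2=0 v3=1; positions = 3 8 10 11

Answer: 3 8 10 11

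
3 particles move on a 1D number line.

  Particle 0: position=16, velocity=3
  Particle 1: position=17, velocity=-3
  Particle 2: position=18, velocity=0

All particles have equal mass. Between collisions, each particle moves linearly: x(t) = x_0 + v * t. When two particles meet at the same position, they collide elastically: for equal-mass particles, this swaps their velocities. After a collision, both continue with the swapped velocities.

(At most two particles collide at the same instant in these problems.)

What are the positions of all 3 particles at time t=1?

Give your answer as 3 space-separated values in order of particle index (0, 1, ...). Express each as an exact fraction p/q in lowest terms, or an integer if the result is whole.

Answer: 14 18 19

Derivation:
Collision at t=1/6: particles 0 and 1 swap velocities; positions: p0=33/2 p1=33/2 p2=18; velocities now: v0=-3 v1=3 v2=0
Collision at t=2/3: particles 1 and 2 swap velocities; positions: p0=15 p1=18 p2=18; velocities now: v0=-3 v1=0 v2=3
Advance to t=1 (no further collisions before then); velocities: v0=-3 v1=0 v2=3; positions = 14 18 19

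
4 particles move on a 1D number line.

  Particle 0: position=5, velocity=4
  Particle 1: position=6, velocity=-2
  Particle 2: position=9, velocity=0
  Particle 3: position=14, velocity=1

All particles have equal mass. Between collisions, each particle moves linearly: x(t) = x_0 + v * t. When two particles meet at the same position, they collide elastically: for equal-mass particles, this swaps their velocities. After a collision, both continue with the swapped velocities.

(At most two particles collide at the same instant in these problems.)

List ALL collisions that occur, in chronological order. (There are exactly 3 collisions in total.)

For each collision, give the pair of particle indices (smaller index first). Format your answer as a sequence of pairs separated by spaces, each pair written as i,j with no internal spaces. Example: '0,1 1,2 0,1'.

Collision at t=1/6: particles 0 and 1 swap velocities; positions: p0=17/3 p1=17/3 p2=9 p3=85/6; velocities now: v0=-2 v1=4 v2=0 v3=1
Collision at t=1: particles 1 and 2 swap velocities; positions: p0=4 p1=9 p2=9 p3=15; velocities now: v0=-2 v1=0 v2=4 v3=1
Collision at t=3: particles 2 and 3 swap velocities; positions: p0=0 p1=9 p2=17 p3=17; velocities now: v0=-2 v1=0 v2=1 v3=4

Answer: 0,1 1,2 2,3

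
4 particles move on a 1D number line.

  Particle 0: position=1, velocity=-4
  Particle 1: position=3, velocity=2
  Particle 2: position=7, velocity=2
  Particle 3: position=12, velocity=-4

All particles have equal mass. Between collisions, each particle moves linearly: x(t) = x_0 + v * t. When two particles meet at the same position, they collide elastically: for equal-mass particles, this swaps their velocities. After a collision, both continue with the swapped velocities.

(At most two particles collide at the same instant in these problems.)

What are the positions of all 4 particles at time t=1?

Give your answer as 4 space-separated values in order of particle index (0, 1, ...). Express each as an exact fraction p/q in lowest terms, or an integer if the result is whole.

Answer: -3 5 8 9

Derivation:
Collision at t=5/6: particles 2 and 3 swap velocities; positions: p0=-7/3 p1=14/3 p2=26/3 p3=26/3; velocities now: v0=-4 v1=2 v2=-4 v3=2
Advance to t=1 (no further collisions before then); velocities: v0=-4 v1=2 v2=-4 v3=2; positions = -3 5 8 9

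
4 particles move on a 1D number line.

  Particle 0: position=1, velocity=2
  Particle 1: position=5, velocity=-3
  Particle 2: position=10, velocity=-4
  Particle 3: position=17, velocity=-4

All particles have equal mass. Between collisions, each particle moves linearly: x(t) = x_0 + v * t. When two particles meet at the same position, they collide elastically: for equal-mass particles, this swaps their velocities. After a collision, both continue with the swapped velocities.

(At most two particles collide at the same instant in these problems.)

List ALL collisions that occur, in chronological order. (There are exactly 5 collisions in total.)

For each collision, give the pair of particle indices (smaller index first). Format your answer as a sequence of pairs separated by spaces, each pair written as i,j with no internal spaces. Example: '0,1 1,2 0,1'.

Answer: 0,1 1,2 2,3 0,1 1,2

Derivation:
Collision at t=4/5: particles 0 and 1 swap velocities; positions: p0=13/5 p1=13/5 p2=34/5 p3=69/5; velocities now: v0=-3 v1=2 v2=-4 v3=-4
Collision at t=3/2: particles 1 and 2 swap velocities; positions: p0=1/2 p1=4 p2=4 p3=11; velocities now: v0=-3 v1=-4 v2=2 v3=-4
Collision at t=8/3: particles 2 and 3 swap velocities; positions: p0=-3 p1=-2/3 p2=19/3 p3=19/3; velocities now: v0=-3 v1=-4 v2=-4 v3=2
Collision at t=5: particles 0 and 1 swap velocities; positions: p0=-10 p1=-10 p2=-3 p3=11; velocities now: v0=-4 v1=-3 v2=-4 v3=2
Collision at t=12: particles 1 and 2 swap velocities; positions: p0=-38 p1=-31 p2=-31 p3=25; velocities now: v0=-4 v1=-4 v2=-3 v3=2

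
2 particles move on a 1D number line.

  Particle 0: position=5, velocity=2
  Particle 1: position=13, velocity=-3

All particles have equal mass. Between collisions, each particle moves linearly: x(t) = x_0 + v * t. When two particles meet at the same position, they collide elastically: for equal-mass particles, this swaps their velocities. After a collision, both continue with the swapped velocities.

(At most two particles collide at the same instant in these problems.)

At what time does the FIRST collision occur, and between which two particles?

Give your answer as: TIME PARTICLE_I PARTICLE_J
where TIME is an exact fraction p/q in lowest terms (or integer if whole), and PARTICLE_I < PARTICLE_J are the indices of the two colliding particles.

Pair (0,1): pos 5,13 vel 2,-3 -> gap=8, closing at 5/unit, collide at t=8/5
Earliest collision: t=8/5 between 0 and 1

Answer: 8/5 0 1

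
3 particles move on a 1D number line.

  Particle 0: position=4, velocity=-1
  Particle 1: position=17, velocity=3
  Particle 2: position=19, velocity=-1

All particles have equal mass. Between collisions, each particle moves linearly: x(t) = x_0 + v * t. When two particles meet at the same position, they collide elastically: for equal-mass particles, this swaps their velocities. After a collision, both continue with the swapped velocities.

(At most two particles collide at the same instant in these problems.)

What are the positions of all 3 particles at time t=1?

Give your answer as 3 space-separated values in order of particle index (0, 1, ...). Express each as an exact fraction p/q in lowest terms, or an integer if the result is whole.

Answer: 3 18 20

Derivation:
Collision at t=1/2: particles 1 and 2 swap velocities; positions: p0=7/2 p1=37/2 p2=37/2; velocities now: v0=-1 v1=-1 v2=3
Advance to t=1 (no further collisions before then); velocities: v0=-1 v1=-1 v2=3; positions = 3 18 20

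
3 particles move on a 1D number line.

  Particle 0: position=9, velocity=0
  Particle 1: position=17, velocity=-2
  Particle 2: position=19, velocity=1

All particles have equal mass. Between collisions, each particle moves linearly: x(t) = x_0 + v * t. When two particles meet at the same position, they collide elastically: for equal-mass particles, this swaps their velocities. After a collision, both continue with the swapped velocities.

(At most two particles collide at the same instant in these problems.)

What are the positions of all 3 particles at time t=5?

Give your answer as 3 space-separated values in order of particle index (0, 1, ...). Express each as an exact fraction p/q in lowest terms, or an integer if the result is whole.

Collision at t=4: particles 0 and 1 swap velocities; positions: p0=9 p1=9 p2=23; velocities now: v0=-2 v1=0 v2=1
Advance to t=5 (no further collisions before then); velocities: v0=-2 v1=0 v2=1; positions = 7 9 24

Answer: 7 9 24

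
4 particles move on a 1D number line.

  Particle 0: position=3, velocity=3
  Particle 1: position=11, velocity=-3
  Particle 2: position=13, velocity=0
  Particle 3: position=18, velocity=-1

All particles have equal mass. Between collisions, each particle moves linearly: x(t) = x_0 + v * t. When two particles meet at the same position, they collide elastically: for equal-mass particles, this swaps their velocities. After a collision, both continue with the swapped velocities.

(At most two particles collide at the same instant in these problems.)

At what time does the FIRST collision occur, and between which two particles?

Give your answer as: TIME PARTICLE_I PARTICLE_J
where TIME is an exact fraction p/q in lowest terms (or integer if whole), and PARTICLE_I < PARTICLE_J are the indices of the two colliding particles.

Pair (0,1): pos 3,11 vel 3,-3 -> gap=8, closing at 6/unit, collide at t=4/3
Pair (1,2): pos 11,13 vel -3,0 -> not approaching (rel speed -3 <= 0)
Pair (2,3): pos 13,18 vel 0,-1 -> gap=5, closing at 1/unit, collide at t=5
Earliest collision: t=4/3 between 0 and 1

Answer: 4/3 0 1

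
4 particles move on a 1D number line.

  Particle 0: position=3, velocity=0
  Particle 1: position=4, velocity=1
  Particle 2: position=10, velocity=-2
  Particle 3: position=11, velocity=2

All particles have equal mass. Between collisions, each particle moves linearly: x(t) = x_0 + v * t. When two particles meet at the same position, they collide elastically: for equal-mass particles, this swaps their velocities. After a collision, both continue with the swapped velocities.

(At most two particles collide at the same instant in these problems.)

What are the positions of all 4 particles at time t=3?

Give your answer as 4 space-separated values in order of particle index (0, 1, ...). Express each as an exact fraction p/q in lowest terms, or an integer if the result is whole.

Collision at t=2: particles 1 and 2 swap velocities; positions: p0=3 p1=6 p2=6 p3=15; velocities now: v0=0 v1=-2 v2=1 v3=2
Advance to t=3 (no further collisions before then); velocities: v0=0 v1=-2 v2=1 v3=2; positions = 3 4 7 17

Answer: 3 4 7 17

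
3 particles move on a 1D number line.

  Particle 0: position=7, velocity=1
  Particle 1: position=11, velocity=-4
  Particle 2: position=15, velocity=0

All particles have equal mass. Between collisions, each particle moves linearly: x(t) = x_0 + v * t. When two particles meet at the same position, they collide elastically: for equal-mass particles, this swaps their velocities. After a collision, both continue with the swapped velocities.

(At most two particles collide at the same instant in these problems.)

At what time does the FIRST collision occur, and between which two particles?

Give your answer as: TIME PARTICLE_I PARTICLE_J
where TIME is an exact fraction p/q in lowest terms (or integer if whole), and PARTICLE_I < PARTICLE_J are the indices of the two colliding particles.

Answer: 4/5 0 1

Derivation:
Pair (0,1): pos 7,11 vel 1,-4 -> gap=4, closing at 5/unit, collide at t=4/5
Pair (1,2): pos 11,15 vel -4,0 -> not approaching (rel speed -4 <= 0)
Earliest collision: t=4/5 between 0 and 1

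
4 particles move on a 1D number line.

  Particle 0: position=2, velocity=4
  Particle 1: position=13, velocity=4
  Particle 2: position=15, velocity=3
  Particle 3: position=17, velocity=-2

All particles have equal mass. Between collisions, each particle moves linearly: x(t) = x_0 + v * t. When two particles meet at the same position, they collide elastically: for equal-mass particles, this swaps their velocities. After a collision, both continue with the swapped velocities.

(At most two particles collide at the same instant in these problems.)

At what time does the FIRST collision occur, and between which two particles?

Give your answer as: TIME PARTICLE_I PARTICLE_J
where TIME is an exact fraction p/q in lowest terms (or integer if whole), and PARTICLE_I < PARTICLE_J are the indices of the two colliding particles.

Pair (0,1): pos 2,13 vel 4,4 -> not approaching (rel speed 0 <= 0)
Pair (1,2): pos 13,15 vel 4,3 -> gap=2, closing at 1/unit, collide at t=2
Pair (2,3): pos 15,17 vel 3,-2 -> gap=2, closing at 5/unit, collide at t=2/5
Earliest collision: t=2/5 between 2 and 3

Answer: 2/5 2 3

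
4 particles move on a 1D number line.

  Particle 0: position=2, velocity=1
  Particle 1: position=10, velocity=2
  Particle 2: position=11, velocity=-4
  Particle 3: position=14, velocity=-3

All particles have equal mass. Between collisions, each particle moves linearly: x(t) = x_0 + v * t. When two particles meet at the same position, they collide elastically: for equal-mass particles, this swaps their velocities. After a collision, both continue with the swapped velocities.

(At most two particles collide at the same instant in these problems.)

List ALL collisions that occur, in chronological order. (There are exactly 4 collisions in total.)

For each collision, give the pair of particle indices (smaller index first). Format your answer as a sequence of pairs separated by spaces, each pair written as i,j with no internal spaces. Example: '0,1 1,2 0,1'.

Answer: 1,2 2,3 0,1 1,2

Derivation:
Collision at t=1/6: particles 1 and 2 swap velocities; positions: p0=13/6 p1=31/3 p2=31/3 p3=27/2; velocities now: v0=1 v1=-4 v2=2 v3=-3
Collision at t=4/5: particles 2 and 3 swap velocities; positions: p0=14/5 p1=39/5 p2=58/5 p3=58/5; velocities now: v0=1 v1=-4 v2=-3 v3=2
Collision at t=9/5: particles 0 and 1 swap velocities; positions: p0=19/5 p1=19/5 p2=43/5 p3=68/5; velocities now: v0=-4 v1=1 v2=-3 v3=2
Collision at t=3: particles 1 and 2 swap velocities; positions: p0=-1 p1=5 p2=5 p3=16; velocities now: v0=-4 v1=-3 v2=1 v3=2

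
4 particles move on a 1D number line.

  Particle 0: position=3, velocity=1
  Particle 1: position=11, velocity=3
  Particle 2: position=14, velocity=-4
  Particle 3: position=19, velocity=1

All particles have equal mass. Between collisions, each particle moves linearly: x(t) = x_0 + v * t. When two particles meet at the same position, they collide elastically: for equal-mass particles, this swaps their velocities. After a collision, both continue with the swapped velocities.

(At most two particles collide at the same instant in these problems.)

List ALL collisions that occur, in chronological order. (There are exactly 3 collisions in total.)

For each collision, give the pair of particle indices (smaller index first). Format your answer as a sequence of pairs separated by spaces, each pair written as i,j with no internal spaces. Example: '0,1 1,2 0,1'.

Answer: 1,2 0,1 2,3

Derivation:
Collision at t=3/7: particles 1 and 2 swap velocities; positions: p0=24/7 p1=86/7 p2=86/7 p3=136/7; velocities now: v0=1 v1=-4 v2=3 v3=1
Collision at t=11/5: particles 0 and 1 swap velocities; positions: p0=26/5 p1=26/5 p2=88/5 p3=106/5; velocities now: v0=-4 v1=1 v2=3 v3=1
Collision at t=4: particles 2 and 3 swap velocities; positions: p0=-2 p1=7 p2=23 p3=23; velocities now: v0=-4 v1=1 v2=1 v3=3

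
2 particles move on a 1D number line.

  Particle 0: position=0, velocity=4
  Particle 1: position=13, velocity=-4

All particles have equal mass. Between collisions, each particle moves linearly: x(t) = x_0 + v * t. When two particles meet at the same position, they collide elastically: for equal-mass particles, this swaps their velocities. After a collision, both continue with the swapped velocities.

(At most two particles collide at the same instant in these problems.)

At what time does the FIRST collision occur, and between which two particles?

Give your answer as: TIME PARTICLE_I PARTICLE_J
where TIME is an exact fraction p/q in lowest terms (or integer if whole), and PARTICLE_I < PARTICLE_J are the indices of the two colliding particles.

Pair (0,1): pos 0,13 vel 4,-4 -> gap=13, closing at 8/unit, collide at t=13/8
Earliest collision: t=13/8 between 0 and 1

Answer: 13/8 0 1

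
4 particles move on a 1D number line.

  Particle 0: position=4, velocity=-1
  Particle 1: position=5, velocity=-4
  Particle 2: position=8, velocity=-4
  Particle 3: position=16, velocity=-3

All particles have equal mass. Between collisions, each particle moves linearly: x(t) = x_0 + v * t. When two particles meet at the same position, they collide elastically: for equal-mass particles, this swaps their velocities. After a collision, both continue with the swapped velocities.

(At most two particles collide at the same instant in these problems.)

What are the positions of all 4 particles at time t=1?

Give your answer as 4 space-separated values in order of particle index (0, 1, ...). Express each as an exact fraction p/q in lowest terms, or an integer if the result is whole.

Answer: 1 3 4 13

Derivation:
Collision at t=1/3: particles 0 and 1 swap velocities; positions: p0=11/3 p1=11/3 p2=20/3 p3=15; velocities now: v0=-4 v1=-1 v2=-4 v3=-3
Advance to t=1 (no further collisions before then); velocities: v0=-4 v1=-1 v2=-4 v3=-3; positions = 1 3 4 13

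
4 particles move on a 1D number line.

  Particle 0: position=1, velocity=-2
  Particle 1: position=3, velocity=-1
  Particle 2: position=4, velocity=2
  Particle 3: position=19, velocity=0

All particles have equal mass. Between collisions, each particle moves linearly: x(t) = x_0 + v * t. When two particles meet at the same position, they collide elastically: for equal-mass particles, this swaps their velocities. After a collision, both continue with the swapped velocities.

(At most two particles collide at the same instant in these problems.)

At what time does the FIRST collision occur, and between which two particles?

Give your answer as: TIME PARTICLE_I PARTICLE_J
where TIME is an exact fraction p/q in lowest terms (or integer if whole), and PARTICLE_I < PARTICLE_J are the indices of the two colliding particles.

Answer: 15/2 2 3

Derivation:
Pair (0,1): pos 1,3 vel -2,-1 -> not approaching (rel speed -1 <= 0)
Pair (1,2): pos 3,4 vel -1,2 -> not approaching (rel speed -3 <= 0)
Pair (2,3): pos 4,19 vel 2,0 -> gap=15, closing at 2/unit, collide at t=15/2
Earliest collision: t=15/2 between 2 and 3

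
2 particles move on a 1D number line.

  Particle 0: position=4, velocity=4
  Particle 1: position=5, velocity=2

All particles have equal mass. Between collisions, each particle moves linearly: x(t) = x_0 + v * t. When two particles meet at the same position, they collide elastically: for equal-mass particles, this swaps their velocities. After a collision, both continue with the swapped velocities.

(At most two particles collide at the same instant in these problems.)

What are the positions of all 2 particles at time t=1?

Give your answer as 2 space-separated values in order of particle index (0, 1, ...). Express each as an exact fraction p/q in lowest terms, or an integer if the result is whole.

Answer: 7 8

Derivation:
Collision at t=1/2: particles 0 and 1 swap velocities; positions: p0=6 p1=6; velocities now: v0=2 v1=4
Advance to t=1 (no further collisions before then); velocities: v0=2 v1=4; positions = 7 8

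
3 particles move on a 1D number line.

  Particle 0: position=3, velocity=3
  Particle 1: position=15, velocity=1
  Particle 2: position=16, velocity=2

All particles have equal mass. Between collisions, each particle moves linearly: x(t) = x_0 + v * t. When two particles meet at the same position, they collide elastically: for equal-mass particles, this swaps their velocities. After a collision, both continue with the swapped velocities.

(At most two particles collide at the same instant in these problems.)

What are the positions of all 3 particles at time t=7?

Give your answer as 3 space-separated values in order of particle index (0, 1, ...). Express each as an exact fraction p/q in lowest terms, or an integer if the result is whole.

Collision at t=6: particles 0 and 1 swap velocities; positions: p0=21 p1=21 p2=28; velocities now: v0=1 v1=3 v2=2
Advance to t=7 (no further collisions before then); velocities: v0=1 v1=3 v2=2; positions = 22 24 30

Answer: 22 24 30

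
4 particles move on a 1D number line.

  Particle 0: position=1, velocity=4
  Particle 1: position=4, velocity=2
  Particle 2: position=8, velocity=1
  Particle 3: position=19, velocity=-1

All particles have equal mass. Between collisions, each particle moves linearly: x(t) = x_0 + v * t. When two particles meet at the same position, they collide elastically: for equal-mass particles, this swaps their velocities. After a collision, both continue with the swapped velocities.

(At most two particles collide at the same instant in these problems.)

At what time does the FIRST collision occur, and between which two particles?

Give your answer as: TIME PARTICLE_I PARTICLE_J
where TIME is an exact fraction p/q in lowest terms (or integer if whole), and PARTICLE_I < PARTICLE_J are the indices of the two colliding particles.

Pair (0,1): pos 1,4 vel 4,2 -> gap=3, closing at 2/unit, collide at t=3/2
Pair (1,2): pos 4,8 vel 2,1 -> gap=4, closing at 1/unit, collide at t=4
Pair (2,3): pos 8,19 vel 1,-1 -> gap=11, closing at 2/unit, collide at t=11/2
Earliest collision: t=3/2 between 0 and 1

Answer: 3/2 0 1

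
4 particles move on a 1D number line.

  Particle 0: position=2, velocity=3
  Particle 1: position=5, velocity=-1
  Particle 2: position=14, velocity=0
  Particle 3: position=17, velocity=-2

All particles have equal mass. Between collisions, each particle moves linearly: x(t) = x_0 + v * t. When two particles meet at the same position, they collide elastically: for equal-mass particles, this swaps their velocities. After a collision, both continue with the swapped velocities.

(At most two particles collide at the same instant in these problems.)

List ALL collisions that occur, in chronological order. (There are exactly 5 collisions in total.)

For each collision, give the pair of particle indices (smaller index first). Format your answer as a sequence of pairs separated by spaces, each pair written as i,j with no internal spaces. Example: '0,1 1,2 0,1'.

Answer: 0,1 2,3 1,2 2,3 0,1

Derivation:
Collision at t=3/4: particles 0 and 1 swap velocities; positions: p0=17/4 p1=17/4 p2=14 p3=31/2; velocities now: v0=-1 v1=3 v2=0 v3=-2
Collision at t=3/2: particles 2 and 3 swap velocities; positions: p0=7/2 p1=13/2 p2=14 p3=14; velocities now: v0=-1 v1=3 v2=-2 v3=0
Collision at t=3: particles 1 and 2 swap velocities; positions: p0=2 p1=11 p2=11 p3=14; velocities now: v0=-1 v1=-2 v2=3 v3=0
Collision at t=4: particles 2 and 3 swap velocities; positions: p0=1 p1=9 p2=14 p3=14; velocities now: v0=-1 v1=-2 v2=0 v3=3
Collision at t=12: particles 0 and 1 swap velocities; positions: p0=-7 p1=-7 p2=14 p3=38; velocities now: v0=-2 v1=-1 v2=0 v3=3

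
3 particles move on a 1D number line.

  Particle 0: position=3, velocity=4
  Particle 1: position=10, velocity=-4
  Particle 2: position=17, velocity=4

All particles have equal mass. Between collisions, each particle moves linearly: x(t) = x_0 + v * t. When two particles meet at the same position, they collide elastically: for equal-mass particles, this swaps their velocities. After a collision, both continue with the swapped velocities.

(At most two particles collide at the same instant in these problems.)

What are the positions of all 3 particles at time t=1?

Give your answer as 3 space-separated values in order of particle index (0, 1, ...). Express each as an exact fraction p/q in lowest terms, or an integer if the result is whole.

Collision at t=7/8: particles 0 and 1 swap velocities; positions: p0=13/2 p1=13/2 p2=41/2; velocities now: v0=-4 v1=4 v2=4
Advance to t=1 (no further collisions before then); velocities: v0=-4 v1=4 v2=4; positions = 6 7 21

Answer: 6 7 21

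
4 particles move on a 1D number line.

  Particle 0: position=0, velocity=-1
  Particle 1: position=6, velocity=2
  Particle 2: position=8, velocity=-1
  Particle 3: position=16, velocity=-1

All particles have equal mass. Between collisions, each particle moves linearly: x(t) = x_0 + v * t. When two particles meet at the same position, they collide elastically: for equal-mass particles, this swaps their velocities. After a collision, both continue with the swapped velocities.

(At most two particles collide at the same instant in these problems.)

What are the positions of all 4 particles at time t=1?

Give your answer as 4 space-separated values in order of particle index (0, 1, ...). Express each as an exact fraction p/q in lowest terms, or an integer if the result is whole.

Answer: -1 7 8 15

Derivation:
Collision at t=2/3: particles 1 and 2 swap velocities; positions: p0=-2/3 p1=22/3 p2=22/3 p3=46/3; velocities now: v0=-1 v1=-1 v2=2 v3=-1
Advance to t=1 (no further collisions before then); velocities: v0=-1 v1=-1 v2=2 v3=-1; positions = -1 7 8 15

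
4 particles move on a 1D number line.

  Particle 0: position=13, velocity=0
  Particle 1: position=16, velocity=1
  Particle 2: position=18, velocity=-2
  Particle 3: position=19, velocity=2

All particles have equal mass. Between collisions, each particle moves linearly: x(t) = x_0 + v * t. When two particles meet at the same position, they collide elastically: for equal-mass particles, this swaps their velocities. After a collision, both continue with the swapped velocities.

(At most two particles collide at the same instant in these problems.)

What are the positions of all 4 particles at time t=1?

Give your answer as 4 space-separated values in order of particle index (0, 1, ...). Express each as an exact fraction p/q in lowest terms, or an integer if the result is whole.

Answer: 13 16 17 21

Derivation:
Collision at t=2/3: particles 1 and 2 swap velocities; positions: p0=13 p1=50/3 p2=50/3 p3=61/3; velocities now: v0=0 v1=-2 v2=1 v3=2
Advance to t=1 (no further collisions before then); velocities: v0=0 v1=-2 v2=1 v3=2; positions = 13 16 17 21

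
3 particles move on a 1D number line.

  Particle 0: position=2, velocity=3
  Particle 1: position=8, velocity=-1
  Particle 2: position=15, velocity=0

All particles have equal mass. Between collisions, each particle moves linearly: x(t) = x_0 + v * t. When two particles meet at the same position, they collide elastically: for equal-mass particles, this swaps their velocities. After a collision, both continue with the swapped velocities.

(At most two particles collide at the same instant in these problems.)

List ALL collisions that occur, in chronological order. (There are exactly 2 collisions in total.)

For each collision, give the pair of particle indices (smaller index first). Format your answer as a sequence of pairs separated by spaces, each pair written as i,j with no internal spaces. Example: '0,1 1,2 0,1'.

Answer: 0,1 1,2

Derivation:
Collision at t=3/2: particles 0 and 1 swap velocities; positions: p0=13/2 p1=13/2 p2=15; velocities now: v0=-1 v1=3 v2=0
Collision at t=13/3: particles 1 and 2 swap velocities; positions: p0=11/3 p1=15 p2=15; velocities now: v0=-1 v1=0 v2=3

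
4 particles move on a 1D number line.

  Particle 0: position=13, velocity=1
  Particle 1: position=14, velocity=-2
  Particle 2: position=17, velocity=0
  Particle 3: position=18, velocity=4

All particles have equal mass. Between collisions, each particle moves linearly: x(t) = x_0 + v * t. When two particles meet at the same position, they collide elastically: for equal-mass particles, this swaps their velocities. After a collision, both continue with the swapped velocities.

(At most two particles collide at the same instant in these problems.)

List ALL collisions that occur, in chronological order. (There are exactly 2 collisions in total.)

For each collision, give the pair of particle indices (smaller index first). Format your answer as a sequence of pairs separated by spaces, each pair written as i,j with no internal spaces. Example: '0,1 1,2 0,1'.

Collision at t=1/3: particles 0 and 1 swap velocities; positions: p0=40/3 p1=40/3 p2=17 p3=58/3; velocities now: v0=-2 v1=1 v2=0 v3=4
Collision at t=4: particles 1 and 2 swap velocities; positions: p0=6 p1=17 p2=17 p3=34; velocities now: v0=-2 v1=0 v2=1 v3=4

Answer: 0,1 1,2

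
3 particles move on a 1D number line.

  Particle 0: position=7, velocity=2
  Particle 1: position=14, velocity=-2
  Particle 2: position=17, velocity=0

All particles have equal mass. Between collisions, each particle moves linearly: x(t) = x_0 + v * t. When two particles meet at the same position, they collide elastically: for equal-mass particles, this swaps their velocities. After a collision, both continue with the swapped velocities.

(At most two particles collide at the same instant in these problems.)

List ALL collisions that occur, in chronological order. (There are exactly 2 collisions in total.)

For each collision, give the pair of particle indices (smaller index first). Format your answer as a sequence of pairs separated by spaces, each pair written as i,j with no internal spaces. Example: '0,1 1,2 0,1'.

Collision at t=7/4: particles 0 and 1 swap velocities; positions: p0=21/2 p1=21/2 p2=17; velocities now: v0=-2 v1=2 v2=0
Collision at t=5: particles 1 and 2 swap velocities; positions: p0=4 p1=17 p2=17; velocities now: v0=-2 v1=0 v2=2

Answer: 0,1 1,2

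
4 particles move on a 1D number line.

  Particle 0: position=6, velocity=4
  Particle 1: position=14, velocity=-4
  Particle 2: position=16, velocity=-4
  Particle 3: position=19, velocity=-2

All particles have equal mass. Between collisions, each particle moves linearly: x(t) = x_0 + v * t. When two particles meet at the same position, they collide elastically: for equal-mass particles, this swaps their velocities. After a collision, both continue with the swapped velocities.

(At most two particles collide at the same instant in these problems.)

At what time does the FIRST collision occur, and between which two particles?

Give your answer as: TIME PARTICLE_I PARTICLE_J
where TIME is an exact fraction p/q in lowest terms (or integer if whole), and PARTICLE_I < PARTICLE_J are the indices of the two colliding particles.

Answer: 1 0 1

Derivation:
Pair (0,1): pos 6,14 vel 4,-4 -> gap=8, closing at 8/unit, collide at t=1
Pair (1,2): pos 14,16 vel -4,-4 -> not approaching (rel speed 0 <= 0)
Pair (2,3): pos 16,19 vel -4,-2 -> not approaching (rel speed -2 <= 0)
Earliest collision: t=1 between 0 and 1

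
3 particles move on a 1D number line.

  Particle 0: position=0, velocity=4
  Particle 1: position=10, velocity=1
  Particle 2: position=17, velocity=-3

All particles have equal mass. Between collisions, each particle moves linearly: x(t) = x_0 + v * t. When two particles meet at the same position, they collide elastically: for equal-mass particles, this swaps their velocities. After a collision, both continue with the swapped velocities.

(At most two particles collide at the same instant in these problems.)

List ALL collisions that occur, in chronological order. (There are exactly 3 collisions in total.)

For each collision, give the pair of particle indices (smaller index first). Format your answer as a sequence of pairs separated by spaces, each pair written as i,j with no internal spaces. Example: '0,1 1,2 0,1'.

Answer: 1,2 0,1 1,2

Derivation:
Collision at t=7/4: particles 1 and 2 swap velocities; positions: p0=7 p1=47/4 p2=47/4; velocities now: v0=4 v1=-3 v2=1
Collision at t=17/7: particles 0 and 1 swap velocities; positions: p0=68/7 p1=68/7 p2=87/7; velocities now: v0=-3 v1=4 v2=1
Collision at t=10/3: particles 1 and 2 swap velocities; positions: p0=7 p1=40/3 p2=40/3; velocities now: v0=-3 v1=1 v2=4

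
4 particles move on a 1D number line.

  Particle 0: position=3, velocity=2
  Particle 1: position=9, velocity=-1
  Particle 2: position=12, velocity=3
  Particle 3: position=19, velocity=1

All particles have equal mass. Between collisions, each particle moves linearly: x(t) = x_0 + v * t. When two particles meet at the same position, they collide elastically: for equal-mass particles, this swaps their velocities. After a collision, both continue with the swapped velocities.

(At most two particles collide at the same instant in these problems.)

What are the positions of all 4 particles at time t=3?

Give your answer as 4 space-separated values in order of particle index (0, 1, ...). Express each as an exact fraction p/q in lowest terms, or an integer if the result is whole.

Answer: 6 9 21 22

Derivation:
Collision at t=2: particles 0 and 1 swap velocities; positions: p0=7 p1=7 p2=18 p3=21; velocities now: v0=-1 v1=2 v2=3 v3=1
Advance to t=3 (no further collisions before then); velocities: v0=-1 v1=2 v2=3 v3=1; positions = 6 9 21 22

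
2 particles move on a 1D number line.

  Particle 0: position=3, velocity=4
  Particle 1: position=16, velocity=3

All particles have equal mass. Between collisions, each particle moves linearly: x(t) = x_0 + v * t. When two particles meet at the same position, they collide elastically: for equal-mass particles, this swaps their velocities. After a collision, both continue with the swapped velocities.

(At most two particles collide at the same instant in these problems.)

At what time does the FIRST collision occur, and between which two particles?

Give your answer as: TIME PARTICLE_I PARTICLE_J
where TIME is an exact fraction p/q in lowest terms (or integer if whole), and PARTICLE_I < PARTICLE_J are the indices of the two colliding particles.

Pair (0,1): pos 3,16 vel 4,3 -> gap=13, closing at 1/unit, collide at t=13
Earliest collision: t=13 between 0 and 1

Answer: 13 0 1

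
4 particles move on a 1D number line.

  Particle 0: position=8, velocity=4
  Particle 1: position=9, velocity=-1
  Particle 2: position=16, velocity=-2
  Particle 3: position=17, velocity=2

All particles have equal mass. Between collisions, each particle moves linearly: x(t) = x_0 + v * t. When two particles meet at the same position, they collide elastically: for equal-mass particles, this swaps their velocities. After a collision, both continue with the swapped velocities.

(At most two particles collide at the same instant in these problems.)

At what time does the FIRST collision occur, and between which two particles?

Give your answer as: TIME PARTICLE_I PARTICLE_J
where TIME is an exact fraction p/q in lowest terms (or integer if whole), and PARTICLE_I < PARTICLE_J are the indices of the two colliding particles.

Answer: 1/5 0 1

Derivation:
Pair (0,1): pos 8,9 vel 4,-1 -> gap=1, closing at 5/unit, collide at t=1/5
Pair (1,2): pos 9,16 vel -1,-2 -> gap=7, closing at 1/unit, collide at t=7
Pair (2,3): pos 16,17 vel -2,2 -> not approaching (rel speed -4 <= 0)
Earliest collision: t=1/5 between 0 and 1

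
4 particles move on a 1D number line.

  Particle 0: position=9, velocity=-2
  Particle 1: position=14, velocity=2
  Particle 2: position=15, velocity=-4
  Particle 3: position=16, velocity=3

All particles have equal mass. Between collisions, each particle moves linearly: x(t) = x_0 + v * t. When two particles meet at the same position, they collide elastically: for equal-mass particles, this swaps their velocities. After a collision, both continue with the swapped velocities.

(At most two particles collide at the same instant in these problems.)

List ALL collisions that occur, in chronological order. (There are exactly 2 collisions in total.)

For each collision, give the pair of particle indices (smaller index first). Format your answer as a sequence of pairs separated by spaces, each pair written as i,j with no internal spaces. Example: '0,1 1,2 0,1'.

Answer: 1,2 0,1

Derivation:
Collision at t=1/6: particles 1 and 2 swap velocities; positions: p0=26/3 p1=43/3 p2=43/3 p3=33/2; velocities now: v0=-2 v1=-4 v2=2 v3=3
Collision at t=3: particles 0 and 1 swap velocities; positions: p0=3 p1=3 p2=20 p3=25; velocities now: v0=-4 v1=-2 v2=2 v3=3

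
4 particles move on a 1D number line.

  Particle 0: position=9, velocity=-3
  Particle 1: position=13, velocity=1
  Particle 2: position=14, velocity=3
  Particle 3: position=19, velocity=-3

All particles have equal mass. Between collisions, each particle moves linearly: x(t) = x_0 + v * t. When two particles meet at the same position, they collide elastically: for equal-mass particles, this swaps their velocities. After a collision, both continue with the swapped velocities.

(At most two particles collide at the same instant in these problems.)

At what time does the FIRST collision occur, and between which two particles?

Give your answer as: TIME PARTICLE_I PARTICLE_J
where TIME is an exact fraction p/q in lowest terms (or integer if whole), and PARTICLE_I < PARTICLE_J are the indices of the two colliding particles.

Pair (0,1): pos 9,13 vel -3,1 -> not approaching (rel speed -4 <= 0)
Pair (1,2): pos 13,14 vel 1,3 -> not approaching (rel speed -2 <= 0)
Pair (2,3): pos 14,19 vel 3,-3 -> gap=5, closing at 6/unit, collide at t=5/6
Earliest collision: t=5/6 between 2 and 3

Answer: 5/6 2 3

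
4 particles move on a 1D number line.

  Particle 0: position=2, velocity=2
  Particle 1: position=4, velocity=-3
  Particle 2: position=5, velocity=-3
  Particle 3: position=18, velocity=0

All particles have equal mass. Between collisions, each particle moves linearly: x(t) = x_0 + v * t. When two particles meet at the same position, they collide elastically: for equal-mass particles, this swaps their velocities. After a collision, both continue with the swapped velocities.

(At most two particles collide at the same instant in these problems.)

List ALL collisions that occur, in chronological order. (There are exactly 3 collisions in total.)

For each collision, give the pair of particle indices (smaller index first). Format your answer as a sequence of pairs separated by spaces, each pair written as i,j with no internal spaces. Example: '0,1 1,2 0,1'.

Answer: 0,1 1,2 2,3

Derivation:
Collision at t=2/5: particles 0 and 1 swap velocities; positions: p0=14/5 p1=14/5 p2=19/5 p3=18; velocities now: v0=-3 v1=2 v2=-3 v3=0
Collision at t=3/5: particles 1 and 2 swap velocities; positions: p0=11/5 p1=16/5 p2=16/5 p3=18; velocities now: v0=-3 v1=-3 v2=2 v3=0
Collision at t=8: particles 2 and 3 swap velocities; positions: p0=-20 p1=-19 p2=18 p3=18; velocities now: v0=-3 v1=-3 v2=0 v3=2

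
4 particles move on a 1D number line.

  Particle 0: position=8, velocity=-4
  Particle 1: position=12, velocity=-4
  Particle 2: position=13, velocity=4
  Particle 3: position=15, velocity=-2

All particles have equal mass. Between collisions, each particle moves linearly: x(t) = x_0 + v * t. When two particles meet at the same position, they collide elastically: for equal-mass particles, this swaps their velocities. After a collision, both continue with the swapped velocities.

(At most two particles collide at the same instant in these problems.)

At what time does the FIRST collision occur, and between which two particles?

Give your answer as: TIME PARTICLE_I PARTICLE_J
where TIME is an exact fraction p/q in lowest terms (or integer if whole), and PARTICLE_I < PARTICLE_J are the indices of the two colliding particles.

Answer: 1/3 2 3

Derivation:
Pair (0,1): pos 8,12 vel -4,-4 -> not approaching (rel speed 0 <= 0)
Pair (1,2): pos 12,13 vel -4,4 -> not approaching (rel speed -8 <= 0)
Pair (2,3): pos 13,15 vel 4,-2 -> gap=2, closing at 6/unit, collide at t=1/3
Earliest collision: t=1/3 between 2 and 3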